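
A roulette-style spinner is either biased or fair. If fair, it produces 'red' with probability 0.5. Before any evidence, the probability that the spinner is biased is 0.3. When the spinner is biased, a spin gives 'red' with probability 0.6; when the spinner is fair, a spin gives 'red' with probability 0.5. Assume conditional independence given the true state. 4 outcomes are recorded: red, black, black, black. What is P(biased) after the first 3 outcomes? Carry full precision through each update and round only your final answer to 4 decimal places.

0.2476

Each posterior becomes the prior for the next update.
After 'red': P(biased) = 0.6·0.3000 / (0.6·0.3000 + 0.5·0.7000) ≈ 0.3396
After 'black': P(biased) = 0.4·0.3396 / (0.4·0.3396 + 0.5·0.6604) ≈ 0.2915
After 'black': P(biased) = 0.4·0.2915 / (0.4·0.2915 + 0.5·0.7085) ≈ 0.2476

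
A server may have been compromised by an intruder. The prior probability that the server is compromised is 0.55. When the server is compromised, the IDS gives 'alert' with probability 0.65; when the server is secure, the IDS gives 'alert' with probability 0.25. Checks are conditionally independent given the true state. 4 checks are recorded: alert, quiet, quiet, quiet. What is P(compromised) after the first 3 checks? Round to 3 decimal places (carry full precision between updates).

0.409

After 'alert': P(compromised) = 0.65·0.5500 / (0.65·0.5500 + 0.25·0.4500) ≈ 0.7606
After 'quiet': P(compromised) = 0.35·0.7606 / (0.35·0.7606 + 0.75·0.2394) ≈ 0.5973
After 'quiet': P(compromised) = 0.35·0.5973 / (0.35·0.5973 + 0.75·0.4027) ≈ 0.4090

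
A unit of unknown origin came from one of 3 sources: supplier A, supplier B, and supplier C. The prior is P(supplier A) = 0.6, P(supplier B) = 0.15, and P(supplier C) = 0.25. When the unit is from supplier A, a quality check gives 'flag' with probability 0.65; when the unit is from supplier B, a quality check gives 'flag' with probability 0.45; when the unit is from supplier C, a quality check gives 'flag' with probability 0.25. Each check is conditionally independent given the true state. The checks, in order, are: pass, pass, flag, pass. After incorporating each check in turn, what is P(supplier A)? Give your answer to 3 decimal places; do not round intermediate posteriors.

After 'pass': normaliser = 0.35·0.6000 + 0.55·0.1500 + 0.75·0.2500; P(supplier A) ≈ 0.4375, P(supplier B) ≈ 0.1719, P(supplier C) ≈ 0.3906
After 'pass': normaliser = 0.35·0.4375 + 0.55·0.1719 + 0.75·0.3906; P(supplier A) ≈ 0.2832, P(supplier B) ≈ 0.1749, P(supplier C) ≈ 0.5419
After 'flag': normaliser = 0.65·0.2832 + 0.45·0.1749 + 0.25·0.5419; P(supplier A) ≈ 0.4623, P(supplier B) ≈ 0.1976, P(supplier C) ≈ 0.3402
After 'pass': normaliser = 0.35·0.4623 + 0.55·0.1976 + 0.75·0.3402; P(supplier A) ≈ 0.3078, P(supplier B) ≈ 0.2067, P(supplier C) ≈ 0.4854

0.308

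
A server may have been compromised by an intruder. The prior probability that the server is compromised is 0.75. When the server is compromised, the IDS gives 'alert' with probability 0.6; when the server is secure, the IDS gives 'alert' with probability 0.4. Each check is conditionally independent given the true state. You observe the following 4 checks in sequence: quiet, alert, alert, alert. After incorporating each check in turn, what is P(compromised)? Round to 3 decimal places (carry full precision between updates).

0.871

Each posterior becomes the prior for the next update.
After 'quiet': P(compromised) = 0.4·0.7500 / (0.4·0.7500 + 0.6·0.2500) ≈ 0.6667
After 'alert': P(compromised) = 0.6·0.6667 / (0.6·0.6667 + 0.4·0.3333) ≈ 0.7500
After 'alert': P(compromised) = 0.6·0.7500 / (0.6·0.7500 + 0.4·0.2500) ≈ 0.8182
After 'alert': P(compromised) = 0.6·0.8182 / (0.6·0.8182 + 0.4·0.1818) ≈ 0.8710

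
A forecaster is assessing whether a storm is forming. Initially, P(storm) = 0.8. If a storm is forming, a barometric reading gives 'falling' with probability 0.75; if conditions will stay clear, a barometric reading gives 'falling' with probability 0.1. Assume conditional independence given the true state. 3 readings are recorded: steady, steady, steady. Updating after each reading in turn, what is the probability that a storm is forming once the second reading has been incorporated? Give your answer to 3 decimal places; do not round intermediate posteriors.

After 'steady': P(storm) = 0.25·0.8000 / (0.25·0.8000 + 0.9·0.2000) ≈ 0.5263
After 'steady': P(storm) = 0.25·0.5263 / (0.25·0.5263 + 0.9·0.4737) ≈ 0.2358

0.236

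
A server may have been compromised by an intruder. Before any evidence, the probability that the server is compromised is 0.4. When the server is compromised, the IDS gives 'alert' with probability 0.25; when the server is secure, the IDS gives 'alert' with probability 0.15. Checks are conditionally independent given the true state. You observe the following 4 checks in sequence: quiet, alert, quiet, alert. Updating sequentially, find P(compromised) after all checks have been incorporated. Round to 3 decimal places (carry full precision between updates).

0.590

After 'quiet': P(compromised) = 0.75·0.4000 / (0.75·0.4000 + 0.85·0.6000) ≈ 0.3704
After 'alert': P(compromised) = 0.25·0.3704 / (0.25·0.3704 + 0.15·0.6296) ≈ 0.4950
After 'quiet': P(compromised) = 0.75·0.4950 / (0.75·0.4950 + 0.85·0.5050) ≈ 0.4638
After 'alert': P(compromised) = 0.25·0.4638 / (0.25·0.4638 + 0.15·0.5362) ≈ 0.5905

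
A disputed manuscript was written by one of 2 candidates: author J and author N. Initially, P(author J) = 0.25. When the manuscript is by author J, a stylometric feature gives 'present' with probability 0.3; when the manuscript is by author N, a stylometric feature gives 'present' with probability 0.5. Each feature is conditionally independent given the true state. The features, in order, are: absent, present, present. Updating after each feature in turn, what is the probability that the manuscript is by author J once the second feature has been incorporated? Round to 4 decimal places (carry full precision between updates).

After 'absent': P(author J) = 0.7·0.2500 / (0.7·0.2500 + 0.5·0.7500) ≈ 0.3182
After 'present': P(author J) = 0.3·0.3182 / (0.3·0.3182 + 0.5·0.6818) ≈ 0.2188

0.2188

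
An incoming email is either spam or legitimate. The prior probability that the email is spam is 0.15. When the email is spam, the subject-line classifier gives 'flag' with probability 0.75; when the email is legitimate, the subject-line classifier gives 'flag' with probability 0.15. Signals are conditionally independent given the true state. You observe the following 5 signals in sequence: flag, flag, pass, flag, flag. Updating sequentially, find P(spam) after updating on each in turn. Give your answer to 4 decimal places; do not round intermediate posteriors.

0.9701

After 'flag': P(spam) = 0.75·0.1500 / (0.75·0.1500 + 0.15·0.8500) ≈ 0.4688
After 'flag': P(spam) = 0.75·0.4688 / (0.75·0.4688 + 0.15·0.5312) ≈ 0.8152
After 'pass': P(spam) = 0.25·0.8152 / (0.25·0.8152 + 0.85·0.1848) ≈ 0.5648
After 'flag': P(spam) = 0.75·0.5648 / (0.75·0.5648 + 0.15·0.4352) ≈ 0.8665
After 'flag': P(spam) = 0.75·0.8665 / (0.75·0.8665 + 0.15·0.1335) ≈ 0.9701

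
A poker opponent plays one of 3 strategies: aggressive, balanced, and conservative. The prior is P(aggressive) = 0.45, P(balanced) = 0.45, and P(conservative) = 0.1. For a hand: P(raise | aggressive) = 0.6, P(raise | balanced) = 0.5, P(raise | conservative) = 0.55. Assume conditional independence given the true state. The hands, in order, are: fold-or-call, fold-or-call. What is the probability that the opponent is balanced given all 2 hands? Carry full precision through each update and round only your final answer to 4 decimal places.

After 'fold-or-call': normaliser = 0.4·0.4500 + 0.5·0.4500 + 0.45·0.1000; P(aggressive) ≈ 0.4000, P(balanced) ≈ 0.5000, P(conservative) ≈ 0.1000
After 'fold-or-call': normaliser = 0.4·0.4000 + 0.5·0.5000 + 0.45·0.1000; P(aggressive) ≈ 0.3516, P(balanced) ≈ 0.5495, P(conservative) ≈ 0.0989

0.5495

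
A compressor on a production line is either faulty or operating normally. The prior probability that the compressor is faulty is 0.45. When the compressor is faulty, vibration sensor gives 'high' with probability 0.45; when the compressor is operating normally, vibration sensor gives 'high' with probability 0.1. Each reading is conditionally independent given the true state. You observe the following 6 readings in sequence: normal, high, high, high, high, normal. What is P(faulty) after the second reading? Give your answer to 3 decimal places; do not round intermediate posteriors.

Apply Bayes' rule sequentially, carrying P(faulty) forward.
After 'normal': P(faulty) = 0.55·0.4500 / (0.55·0.4500 + 0.9·0.5500) ≈ 0.3333
After 'high': P(faulty) = 0.45·0.3333 / (0.45·0.3333 + 0.1·0.6667) ≈ 0.6923

0.692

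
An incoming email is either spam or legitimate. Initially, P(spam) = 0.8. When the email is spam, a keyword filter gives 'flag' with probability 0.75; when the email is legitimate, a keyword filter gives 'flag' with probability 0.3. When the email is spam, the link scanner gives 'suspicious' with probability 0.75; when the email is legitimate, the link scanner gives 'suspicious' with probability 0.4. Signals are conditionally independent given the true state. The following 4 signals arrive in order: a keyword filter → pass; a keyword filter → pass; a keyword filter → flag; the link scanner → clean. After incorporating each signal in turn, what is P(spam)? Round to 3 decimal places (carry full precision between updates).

0.347

Each posterior becomes the prior for the next update.
After a keyword filter='pass': P(spam) = 0.25·0.8000 / (0.25·0.8000 + 0.7·0.2000) ≈ 0.5882
After a keyword filter='pass': P(spam) = 0.25·0.5882 / (0.25·0.5882 + 0.7·0.4118) ≈ 0.3378
After a keyword filter='flag': P(spam) = 0.75·0.3378 / (0.75·0.3378 + 0.3·0.6622) ≈ 0.5605
After the link scanner='clean': P(spam) = 0.25·0.5605 / (0.25·0.5605 + 0.6·0.4395) ≈ 0.3470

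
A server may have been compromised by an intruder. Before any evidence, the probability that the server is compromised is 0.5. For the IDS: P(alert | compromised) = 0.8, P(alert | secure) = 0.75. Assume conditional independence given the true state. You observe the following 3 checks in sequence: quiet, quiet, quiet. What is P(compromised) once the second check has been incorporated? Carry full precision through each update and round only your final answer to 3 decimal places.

0.390

After 'quiet': P(compromised) = 0.2·0.5000 / (0.2·0.5000 + 0.25·0.5000) ≈ 0.4444
After 'quiet': P(compromised) = 0.2·0.4444 / (0.2·0.4444 + 0.25·0.5556) ≈ 0.3902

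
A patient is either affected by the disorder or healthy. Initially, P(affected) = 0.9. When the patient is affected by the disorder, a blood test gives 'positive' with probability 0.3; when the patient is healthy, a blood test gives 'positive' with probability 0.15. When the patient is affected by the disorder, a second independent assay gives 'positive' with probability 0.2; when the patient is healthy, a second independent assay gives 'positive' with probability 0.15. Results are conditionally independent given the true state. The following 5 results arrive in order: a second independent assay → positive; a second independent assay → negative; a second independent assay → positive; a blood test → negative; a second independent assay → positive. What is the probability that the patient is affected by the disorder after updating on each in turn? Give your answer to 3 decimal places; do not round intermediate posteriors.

After a second independent assay='positive': P(affected) = 0.2·0.9000 / (0.2·0.9000 + 0.15·0.1000) ≈ 0.9231
After a second independent assay='negative': P(affected) = 0.8·0.9231 / (0.8·0.9231 + 0.85·0.0769) ≈ 0.9187
After a second independent assay='positive': P(affected) = 0.2·0.9187 / (0.2·0.9187 + 0.15·0.0813) ≈ 0.9377
After a blood test='negative': P(affected) = 0.7·0.9377 / (0.7·0.9377 + 0.85·0.0623) ≈ 0.9254
After a second independent assay='positive': P(affected) = 0.2·0.9254 / (0.2·0.9254 + 0.15·0.0746) ≈ 0.9430

0.943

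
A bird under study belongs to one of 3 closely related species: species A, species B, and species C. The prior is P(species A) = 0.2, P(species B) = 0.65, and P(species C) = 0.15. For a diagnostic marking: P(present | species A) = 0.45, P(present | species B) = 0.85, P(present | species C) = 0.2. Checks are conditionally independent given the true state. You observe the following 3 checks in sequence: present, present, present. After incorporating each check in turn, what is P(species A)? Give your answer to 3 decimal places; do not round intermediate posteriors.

0.044

Each posterior becomes the prior for the next update.
After 'present': normaliser = 0.45·0.2000 + 0.85·0.6500 + 0.2·0.1500; P(species A) ≈ 0.1338, P(species B) ≈ 0.8216, P(species C) ≈ 0.0446
After 'present': normaliser = 0.45·0.1338 + 0.85·0.8216 + 0.2·0.0446; P(species A) ≈ 0.0785, P(species B) ≈ 0.9099, P(species C) ≈ 0.0116
After 'present': normaliser = 0.45·0.0785 + 0.85·0.9099 + 0.2·0.0116; P(species A) ≈ 0.0435, P(species B) ≈ 0.9536, P(species C) ≈ 0.0029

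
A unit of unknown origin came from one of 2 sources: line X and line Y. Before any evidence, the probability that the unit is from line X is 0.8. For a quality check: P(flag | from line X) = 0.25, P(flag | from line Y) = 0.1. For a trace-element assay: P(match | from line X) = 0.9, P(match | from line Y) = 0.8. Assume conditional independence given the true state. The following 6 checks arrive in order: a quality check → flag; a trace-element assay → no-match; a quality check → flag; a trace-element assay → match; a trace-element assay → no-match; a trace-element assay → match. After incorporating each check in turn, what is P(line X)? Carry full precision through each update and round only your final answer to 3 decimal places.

Each posterior becomes the prior for the next update.
After a quality check='flag': P(line X) = 0.25·0.8000 / (0.25·0.8000 + 0.1·0.2000) ≈ 0.9091
After a trace-element assay='no-match': P(line X) = 0.1·0.9091 / (0.1·0.9091 + 0.2·0.0909) ≈ 0.8333
After a quality check='flag': P(line X) = 0.25·0.8333 / (0.25·0.8333 + 0.1·0.1667) ≈ 0.9259
After a trace-element assay='match': P(line X) = 0.9·0.9259 / (0.9·0.9259 + 0.8·0.0741) ≈ 0.9336
After a trace-element assay='no-match': P(line X) = 0.1·0.9336 / (0.1·0.9336 + 0.2·0.0664) ≈ 0.8755
After a trace-element assay='match': P(line X) = 0.9·0.8755 / (0.9·0.8755 + 0.8·0.1245) ≈ 0.8878

0.888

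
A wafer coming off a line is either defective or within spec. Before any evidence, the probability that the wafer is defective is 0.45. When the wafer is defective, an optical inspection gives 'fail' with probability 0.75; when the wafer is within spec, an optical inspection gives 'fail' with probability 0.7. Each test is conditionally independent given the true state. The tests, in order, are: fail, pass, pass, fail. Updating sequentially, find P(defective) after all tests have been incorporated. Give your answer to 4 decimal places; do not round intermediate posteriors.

0.3948

After 'fail': P(defective) = 0.75·0.4500 / (0.75·0.4500 + 0.7·0.5500) ≈ 0.4671
After 'pass': P(defective) = 0.25·0.4671 / (0.25·0.4671 + 0.3·0.5329) ≈ 0.4221
After 'pass': P(defective) = 0.25·0.4221 / (0.25·0.4221 + 0.3·0.5779) ≈ 0.3784
After 'fail': P(defective) = 0.75·0.3784 / (0.75·0.3784 + 0.7·0.6216) ≈ 0.3948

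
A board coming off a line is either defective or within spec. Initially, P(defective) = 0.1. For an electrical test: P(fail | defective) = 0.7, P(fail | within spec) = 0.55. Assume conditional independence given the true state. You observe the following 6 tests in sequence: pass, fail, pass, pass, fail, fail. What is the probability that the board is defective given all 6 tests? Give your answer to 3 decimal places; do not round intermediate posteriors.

After 'pass': P(defective) = 0.3·0.1000 / (0.3·0.1000 + 0.45·0.9000) ≈ 0.0690
After 'fail': P(defective) = 0.7·0.0690 / (0.7·0.0690 + 0.55·0.9310) ≈ 0.0862
After 'pass': P(defective) = 0.3·0.0862 / (0.3·0.0862 + 0.45·0.9138) ≈ 0.0591
After 'pass': P(defective) = 0.3·0.0591 / (0.3·0.0591 + 0.45·0.9409) ≈ 0.0402
After 'fail': P(defective) = 0.7·0.0402 / (0.7·0.0402 + 0.55·0.9598) ≈ 0.0506
After 'fail': P(defective) = 0.7·0.0506 / (0.7·0.0506 + 0.55·0.9494) ≈ 0.0636

0.064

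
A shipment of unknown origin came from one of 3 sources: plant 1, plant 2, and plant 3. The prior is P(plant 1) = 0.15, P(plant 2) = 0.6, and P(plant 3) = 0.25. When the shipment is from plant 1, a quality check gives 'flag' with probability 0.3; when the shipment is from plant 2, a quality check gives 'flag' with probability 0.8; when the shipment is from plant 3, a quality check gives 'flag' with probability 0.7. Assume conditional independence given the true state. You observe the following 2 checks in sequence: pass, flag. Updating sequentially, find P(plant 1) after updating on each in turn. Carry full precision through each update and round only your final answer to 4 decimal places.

0.1750

After 'pass': normaliser = 0.7·0.1500 + 0.2·0.6000 + 0.3·0.2500; P(plant 1) ≈ 0.3500, P(plant 2) ≈ 0.4000, P(plant 3) ≈ 0.2500
After 'flag': normaliser = 0.3·0.3500 + 0.8·0.4000 + 0.7·0.2500; P(plant 1) ≈ 0.1750, P(plant 2) ≈ 0.5333, P(plant 3) ≈ 0.2917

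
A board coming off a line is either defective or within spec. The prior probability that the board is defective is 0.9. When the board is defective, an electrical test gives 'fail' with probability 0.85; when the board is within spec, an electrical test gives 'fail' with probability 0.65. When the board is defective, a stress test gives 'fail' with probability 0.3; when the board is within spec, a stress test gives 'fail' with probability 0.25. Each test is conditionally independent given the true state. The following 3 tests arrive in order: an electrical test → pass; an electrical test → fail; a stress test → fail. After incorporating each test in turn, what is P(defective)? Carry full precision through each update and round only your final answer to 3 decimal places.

After an electrical test='pass': P(defective) = 0.15·0.9000 / (0.15·0.9000 + 0.35·0.1000) ≈ 0.7941
After an electrical test='fail': P(defective) = 0.85·0.7941 / (0.85·0.7941 + 0.65·0.2059) ≈ 0.8345
After a stress test='fail': P(defective) = 0.3·0.8345 / (0.3·0.8345 + 0.25·0.1655) ≈ 0.8582

0.858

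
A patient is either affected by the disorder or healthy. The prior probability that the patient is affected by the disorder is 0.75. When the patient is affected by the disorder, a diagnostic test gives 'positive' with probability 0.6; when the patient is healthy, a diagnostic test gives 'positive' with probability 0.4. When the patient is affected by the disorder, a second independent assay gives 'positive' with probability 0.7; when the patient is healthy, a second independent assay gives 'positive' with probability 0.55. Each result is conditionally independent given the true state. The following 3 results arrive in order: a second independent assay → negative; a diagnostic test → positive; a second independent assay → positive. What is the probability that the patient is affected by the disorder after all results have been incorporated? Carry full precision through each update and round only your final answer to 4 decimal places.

0.7925

Apply Bayes' rule sequentially, carrying P(affected) forward.
After a second independent assay='negative': P(affected) = 0.3·0.7500 / (0.3·0.7500 + 0.45·0.2500) ≈ 0.6667
After a diagnostic test='positive': P(affected) = 0.6·0.6667 / (0.6·0.6667 + 0.4·0.3333) ≈ 0.7500
After a second independent assay='positive': P(affected) = 0.7·0.7500 / (0.7·0.7500 + 0.55·0.2500) ≈ 0.7925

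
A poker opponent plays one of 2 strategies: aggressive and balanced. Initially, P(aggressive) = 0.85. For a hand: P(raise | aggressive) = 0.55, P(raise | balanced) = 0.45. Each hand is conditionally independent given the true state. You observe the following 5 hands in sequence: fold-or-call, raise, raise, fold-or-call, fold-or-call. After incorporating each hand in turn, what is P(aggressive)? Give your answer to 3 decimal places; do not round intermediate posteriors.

0.823

Apply Bayes' rule sequentially, carrying P(aggressive) forward.
After 'fold-or-call': P(aggressive) = 0.45·0.8500 / (0.45·0.8500 + 0.55·0.1500) ≈ 0.8226
After 'raise': P(aggressive) = 0.55·0.8226 / (0.55·0.8226 + 0.45·0.1774) ≈ 0.8500
After 'raise': P(aggressive) = 0.55·0.8500 / (0.55·0.8500 + 0.45·0.1500) ≈ 0.8738
After 'fold-or-call': P(aggressive) = 0.45·0.8738 / (0.45·0.8738 + 0.55·0.1262) ≈ 0.8500
After 'fold-or-call': P(aggressive) = 0.45·0.8500 / (0.45·0.8500 + 0.55·0.1500) ≈ 0.8226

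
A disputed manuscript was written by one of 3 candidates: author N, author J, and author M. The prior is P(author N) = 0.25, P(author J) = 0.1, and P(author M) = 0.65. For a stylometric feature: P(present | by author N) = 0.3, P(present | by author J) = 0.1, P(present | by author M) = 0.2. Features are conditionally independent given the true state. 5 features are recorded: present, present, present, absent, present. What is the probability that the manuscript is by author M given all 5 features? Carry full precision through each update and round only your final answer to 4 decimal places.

0.3684

Apply Bayes' rule sequentially, carrying P(author M) forward.
After 'present': normaliser = 0.3·0.2500 + 0.1·0.1000 + 0.2·0.6500; P(author N) ≈ 0.3488, P(author J) ≈ 0.0465, P(author M) ≈ 0.6047
After 'present': normaliser = 0.3·0.3488 + 0.1·0.0465 + 0.2·0.6047; P(author N) ≈ 0.4545, P(author J) ≈ 0.0202, P(author M) ≈ 0.5253
After 'present': normaliser = 0.3·0.4545 + 0.1·0.0202 + 0.2·0.5253; P(author N) ≈ 0.5602, P(author J) ≈ 0.0083, P(author M) ≈ 0.4315
After 'absent': normaliser = 0.7·0.5602 + 0.9·0.0083 + 0.8·0.4315; P(author N) ≈ 0.5265, P(author J) ≈ 0.0100, P(author M) ≈ 0.4635
After 'present': normaliser = 0.3·0.5265 + 0.1·0.0100 + 0.2·0.4635; P(author N) ≈ 0.6276, P(author J) ≈ 0.0040, P(author M) ≈ 0.3684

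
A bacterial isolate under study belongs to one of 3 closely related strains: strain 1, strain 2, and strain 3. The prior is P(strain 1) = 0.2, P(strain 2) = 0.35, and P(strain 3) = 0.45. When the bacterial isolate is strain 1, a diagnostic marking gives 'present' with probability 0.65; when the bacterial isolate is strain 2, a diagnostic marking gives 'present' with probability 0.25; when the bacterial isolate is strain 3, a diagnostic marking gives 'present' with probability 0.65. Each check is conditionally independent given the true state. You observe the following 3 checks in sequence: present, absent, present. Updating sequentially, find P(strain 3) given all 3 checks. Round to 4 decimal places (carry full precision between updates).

0.5914

After 'present': normaliser = 0.65·0.2000 + 0.25·0.3500 + 0.65·0.4500; P(strain 1) ≈ 0.2549, P(strain 2) ≈ 0.1716, P(strain 3) ≈ 0.5735
After 'absent': normaliser = 0.35·0.2549 + 0.75·0.1716 + 0.35·0.5735; P(strain 1) ≈ 0.2131, P(strain 2) ≈ 0.3074, P(strain 3) ≈ 0.4795
After 'present': normaliser = 0.65·0.2131 + 0.25·0.3074 + 0.65·0.4795; P(strain 1) ≈ 0.2628, P(strain 2) ≈ 0.1458, P(strain 3) ≈ 0.5914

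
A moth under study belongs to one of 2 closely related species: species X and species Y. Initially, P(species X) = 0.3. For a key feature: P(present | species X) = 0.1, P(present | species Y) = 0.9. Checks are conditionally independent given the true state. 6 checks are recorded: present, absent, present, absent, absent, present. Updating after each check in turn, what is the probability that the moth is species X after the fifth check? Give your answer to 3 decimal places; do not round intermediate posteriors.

After 'present': P(species X) = 0.1·0.3000 / (0.1·0.3000 + 0.9·0.7000) ≈ 0.0455
After 'absent': P(species X) = 0.9·0.0455 / (0.9·0.0455 + 0.1·0.9545) ≈ 0.3000
After 'present': P(species X) = 0.1·0.3000 / (0.1·0.3000 + 0.9·0.7000) ≈ 0.0455
After 'absent': P(species X) = 0.9·0.0455 / (0.9·0.0455 + 0.1·0.9545) ≈ 0.3000
After 'absent': P(species X) = 0.9·0.3000 / (0.9·0.3000 + 0.1·0.7000) ≈ 0.7941

0.794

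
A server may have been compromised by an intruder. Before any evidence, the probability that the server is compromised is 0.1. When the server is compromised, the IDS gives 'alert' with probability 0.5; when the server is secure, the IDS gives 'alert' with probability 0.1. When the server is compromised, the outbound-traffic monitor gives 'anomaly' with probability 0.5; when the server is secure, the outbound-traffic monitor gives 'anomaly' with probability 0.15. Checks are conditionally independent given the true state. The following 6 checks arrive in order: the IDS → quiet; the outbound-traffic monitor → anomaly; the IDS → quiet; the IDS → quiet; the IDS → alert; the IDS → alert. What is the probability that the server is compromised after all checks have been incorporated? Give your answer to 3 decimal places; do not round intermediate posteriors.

After the IDS='quiet': P(compromised) = 0.5·0.1000 / (0.5·0.1000 + 0.9·0.9000) ≈ 0.0581
After the outbound-traffic monitor='anomaly': P(compromised) = 0.5·0.0581 / (0.5·0.0581 + 0.15·0.9419) ≈ 0.1706
After the IDS='quiet': P(compromised) = 0.5·0.1706 / (0.5·0.1706 + 0.9·0.8294) ≈ 0.1026
After the IDS='quiet': P(compromised) = 0.5·0.1026 / (0.5·0.1026 + 0.9·0.8974) ≈ 0.0597
After the IDS='alert': P(compromised) = 0.5·0.0597 / (0.5·0.0597 + 0.1·0.9403) ≈ 0.2410
After the IDS='alert': P(compromised) = 0.5·0.2410 / (0.5·0.2410 + 0.1·0.7590) ≈ 0.6136

0.614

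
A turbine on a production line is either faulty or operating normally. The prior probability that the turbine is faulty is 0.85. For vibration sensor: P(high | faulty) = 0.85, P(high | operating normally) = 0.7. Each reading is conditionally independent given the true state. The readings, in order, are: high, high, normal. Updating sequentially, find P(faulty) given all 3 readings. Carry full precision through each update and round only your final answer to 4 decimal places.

After 'high': P(faulty) = 0.85·0.8500 / (0.85·0.8500 + 0.7·0.1500) ≈ 0.8731
After 'high': P(faulty) = 0.85·0.8731 / (0.85·0.8731 + 0.7·0.1269) ≈ 0.8931
After 'normal': P(faulty) = 0.15·0.8931 / (0.15·0.8931 + 0.3·0.1069) ≈ 0.8069

0.8069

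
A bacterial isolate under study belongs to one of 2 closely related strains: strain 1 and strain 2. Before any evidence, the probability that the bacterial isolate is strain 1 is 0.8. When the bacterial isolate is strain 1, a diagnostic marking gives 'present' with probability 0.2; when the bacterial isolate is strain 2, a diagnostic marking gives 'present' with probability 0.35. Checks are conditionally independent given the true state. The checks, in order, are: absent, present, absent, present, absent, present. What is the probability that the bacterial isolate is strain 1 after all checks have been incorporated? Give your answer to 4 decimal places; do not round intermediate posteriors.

0.5818

After 'absent': P(strain 1) = 0.8·0.8000 / (0.8·0.8000 + 0.65·0.2000) ≈ 0.8312
After 'present': P(strain 1) = 0.2·0.8312 / (0.2·0.8312 + 0.35·0.1688) ≈ 0.7378
After 'absent': P(strain 1) = 0.8·0.7378 / (0.8·0.7378 + 0.65·0.2622) ≈ 0.7759
After 'present': P(strain 1) = 0.2·0.7759 / (0.2·0.7759 + 0.35·0.2241) ≈ 0.6643
After 'absent': P(strain 1) = 0.8·0.6643 / (0.8·0.6643 + 0.65·0.3357) ≈ 0.7089
After 'present': P(strain 1) = 0.2·0.7089 / (0.2·0.7089 + 0.35·0.2911) ≈ 0.5818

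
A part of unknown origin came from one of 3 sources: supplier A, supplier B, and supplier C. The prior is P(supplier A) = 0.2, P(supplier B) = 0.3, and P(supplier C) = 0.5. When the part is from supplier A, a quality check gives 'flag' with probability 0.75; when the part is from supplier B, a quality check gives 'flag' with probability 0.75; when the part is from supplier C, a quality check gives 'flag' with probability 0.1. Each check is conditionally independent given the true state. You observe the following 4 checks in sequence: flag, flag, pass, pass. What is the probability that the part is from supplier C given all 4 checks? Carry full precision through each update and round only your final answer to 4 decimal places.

Apply Bayes' rule sequentially, carrying P(supplier C) forward.
After 'flag': normaliser = 0.75·0.2000 + 0.75·0.3000 + 0.1·0.5000; P(supplier A) ≈ 0.3529, P(supplier B) ≈ 0.5294, P(supplier C) ≈ 0.1176
After 'flag': normaliser = 0.75·0.3529 + 0.75·0.5294 + 0.1·0.1176; P(supplier A) ≈ 0.3930, P(supplier B) ≈ 0.5895, P(supplier C) ≈ 0.0175
After 'pass': normaliser = 0.25·0.3930 + 0.25·0.5895 + 0.9·0.0175; P(supplier A) ≈ 0.3759, P(supplier B) ≈ 0.5639, P(supplier C) ≈ 0.0602
After 'pass': normaliser = 0.25·0.3759 + 0.25·0.5639 + 0.9·0.0602; P(supplier A) ≈ 0.3251, P(supplier B) ≈ 0.4876, P(supplier C) ≈ 0.1873

0.1873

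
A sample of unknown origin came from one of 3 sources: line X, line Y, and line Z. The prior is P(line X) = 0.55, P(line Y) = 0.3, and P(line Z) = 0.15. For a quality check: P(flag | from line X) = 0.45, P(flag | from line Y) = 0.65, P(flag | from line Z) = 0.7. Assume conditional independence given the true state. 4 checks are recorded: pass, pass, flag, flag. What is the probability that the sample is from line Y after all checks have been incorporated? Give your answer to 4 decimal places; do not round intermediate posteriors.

0.2781

After 'pass': normaliser = 0.55·0.5500 + 0.35·0.3000 + 0.3·0.1500; P(line X) ≈ 0.6685, P(line Y) ≈ 0.2320, P(line Z) ≈ 0.0994
After 'pass': normaliser = 0.55·0.6685 + 0.35·0.2320 + 0.3·0.0994; P(line X) ≈ 0.7680, P(line Y) ≈ 0.1696, P(line Z) ≈ 0.0623
After 'flag': normaliser = 0.45·0.7680 + 0.65·0.1696 + 0.7·0.0623; P(line X) ≈ 0.6919, P(line Y) ≈ 0.2208, P(line Z) ≈ 0.0873
After 'flag': normaliser = 0.45·0.6919 + 0.65·0.2208 + 0.7·0.0873; P(line X) ≈ 0.6034, P(line Y) ≈ 0.2781, P(line Z) ≈ 0.1185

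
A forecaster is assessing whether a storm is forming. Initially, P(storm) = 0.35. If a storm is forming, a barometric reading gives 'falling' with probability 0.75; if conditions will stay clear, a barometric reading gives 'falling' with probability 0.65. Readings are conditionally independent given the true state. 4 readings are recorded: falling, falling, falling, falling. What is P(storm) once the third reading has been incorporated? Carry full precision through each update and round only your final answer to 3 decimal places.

After 'falling': P(storm) = 0.75·0.3500 / (0.75·0.3500 + 0.65·0.6500) ≈ 0.3832
After 'falling': P(storm) = 0.75·0.3832 / (0.75·0.3832 + 0.65·0.6168) ≈ 0.4176
After 'falling': P(storm) = 0.75·0.4176 / (0.75·0.4176 + 0.65·0.5824) ≈ 0.4527

0.453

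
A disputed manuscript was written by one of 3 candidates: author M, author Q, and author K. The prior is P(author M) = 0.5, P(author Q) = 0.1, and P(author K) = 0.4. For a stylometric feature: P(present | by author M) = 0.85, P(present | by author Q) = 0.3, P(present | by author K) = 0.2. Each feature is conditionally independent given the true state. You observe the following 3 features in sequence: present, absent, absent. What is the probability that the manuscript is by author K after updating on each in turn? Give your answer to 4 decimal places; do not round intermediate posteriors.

After 'present': normaliser = 0.85·0.5000 + 0.3·0.1000 + 0.2·0.4000; P(author M) ≈ 0.7944, P(author Q) ≈ 0.0561, P(author K) ≈ 0.1495
After 'absent': normaliser = 0.15·0.7944 + 0.7·0.0561 + 0.8·0.1495; P(author M) ≈ 0.4286, P(author Q) ≈ 0.1412, P(author K) ≈ 0.4303
After 'absent': normaliser = 0.15·0.4286 + 0.7·0.1412 + 0.8·0.4303; P(author M) ≈ 0.1267, P(author Q) ≈ 0.1948, P(author K) ≈ 0.6785

0.6785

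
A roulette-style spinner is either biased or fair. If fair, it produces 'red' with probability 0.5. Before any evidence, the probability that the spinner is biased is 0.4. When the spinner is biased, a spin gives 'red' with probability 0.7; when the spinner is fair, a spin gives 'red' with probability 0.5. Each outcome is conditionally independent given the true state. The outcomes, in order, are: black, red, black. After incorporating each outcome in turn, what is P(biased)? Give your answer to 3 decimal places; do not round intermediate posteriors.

Apply Bayes' rule sequentially, carrying P(biased) forward.
After 'black': P(biased) = 0.3·0.4000 / (0.3·0.4000 + 0.5·0.6000) ≈ 0.2857
After 'red': P(biased) = 0.7·0.2857 / (0.7·0.2857 + 0.5·0.7143) ≈ 0.3590
After 'black': P(biased) = 0.3·0.3590 / (0.3·0.3590 + 0.5·0.6410) ≈ 0.2515

0.251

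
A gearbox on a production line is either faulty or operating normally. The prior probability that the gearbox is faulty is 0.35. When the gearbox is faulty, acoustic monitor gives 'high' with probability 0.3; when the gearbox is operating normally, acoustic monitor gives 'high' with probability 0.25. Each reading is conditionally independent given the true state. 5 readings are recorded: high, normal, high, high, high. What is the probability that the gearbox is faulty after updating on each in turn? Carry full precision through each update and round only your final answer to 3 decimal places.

After 'high': P(faulty) = 0.3·0.3500 / (0.3·0.3500 + 0.25·0.6500) ≈ 0.3925
After 'normal': P(faulty) = 0.7·0.3925 / (0.7·0.3925 + 0.75·0.6075) ≈ 0.3762
After 'high': P(faulty) = 0.3·0.3762 / (0.3·0.3762 + 0.25·0.6238) ≈ 0.4199
After 'high': P(faulty) = 0.3·0.4199 / (0.3·0.4199 + 0.25·0.5801) ≈ 0.4648
After 'high': P(faulty) = 0.3·0.4648 / (0.3·0.4648 + 0.25·0.5352) ≈ 0.5103

0.510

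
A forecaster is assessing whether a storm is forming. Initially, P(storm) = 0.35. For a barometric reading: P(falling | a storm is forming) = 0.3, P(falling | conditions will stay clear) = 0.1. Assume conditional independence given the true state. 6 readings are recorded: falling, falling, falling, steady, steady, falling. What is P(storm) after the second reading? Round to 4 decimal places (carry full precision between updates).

After 'falling': P(storm) = 0.3·0.3500 / (0.3·0.3500 + 0.1·0.6500) ≈ 0.6176
After 'falling': P(storm) = 0.3·0.6176 / (0.3·0.6176 + 0.1·0.3824) ≈ 0.8289

0.8289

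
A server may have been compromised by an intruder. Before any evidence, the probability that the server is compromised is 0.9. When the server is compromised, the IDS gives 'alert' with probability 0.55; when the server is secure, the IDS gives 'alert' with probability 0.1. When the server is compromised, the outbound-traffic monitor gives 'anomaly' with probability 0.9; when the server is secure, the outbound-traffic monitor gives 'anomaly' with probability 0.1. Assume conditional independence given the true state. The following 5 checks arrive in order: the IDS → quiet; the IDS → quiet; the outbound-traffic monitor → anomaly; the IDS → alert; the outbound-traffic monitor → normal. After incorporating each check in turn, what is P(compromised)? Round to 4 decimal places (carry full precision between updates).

After the IDS='quiet': P(compromised) = 0.45·0.9000 / (0.45·0.9000 + 0.9·0.1000) ≈ 0.8182
After the IDS='quiet': P(compromised) = 0.45·0.8182 / (0.45·0.8182 + 0.9·0.1818) ≈ 0.6923
After the outbound-traffic monitor='anomaly': P(compromised) = 0.9·0.6923 / (0.9·0.6923 + 0.1·0.3077) ≈ 0.9529
After the IDS='alert': P(compromised) = 0.55·0.9529 / (0.55·0.9529 + 0.1·0.0471) ≈ 0.9911
After the outbound-traffic monitor='normal': P(compromised) = 0.1·0.9911 / (0.1·0.9911 + 0.9·0.0089) ≈ 0.9252

0.9252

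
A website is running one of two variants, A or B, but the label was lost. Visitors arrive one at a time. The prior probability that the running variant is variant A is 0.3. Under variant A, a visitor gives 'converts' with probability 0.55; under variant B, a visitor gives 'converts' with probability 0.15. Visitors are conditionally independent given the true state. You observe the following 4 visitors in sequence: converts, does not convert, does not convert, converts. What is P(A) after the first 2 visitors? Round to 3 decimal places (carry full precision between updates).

After 'converts': P(A) = 0.55·0.3000 / (0.55·0.3000 + 0.15·0.7000) ≈ 0.6111
After 'does not convert': P(A) = 0.45·0.6111 / (0.45·0.6111 + 0.85·0.3889) ≈ 0.4541

0.454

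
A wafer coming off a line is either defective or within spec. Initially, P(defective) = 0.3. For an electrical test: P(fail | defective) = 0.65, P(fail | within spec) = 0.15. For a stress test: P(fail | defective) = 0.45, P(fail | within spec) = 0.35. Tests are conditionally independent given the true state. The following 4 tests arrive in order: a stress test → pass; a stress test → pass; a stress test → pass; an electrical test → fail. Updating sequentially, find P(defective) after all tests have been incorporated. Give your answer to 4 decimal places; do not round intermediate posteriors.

After a stress test='pass': P(defective) = 0.55·0.3000 / (0.55·0.3000 + 0.65·0.7000) ≈ 0.2661
After a stress test='pass': P(defective) = 0.55·0.2661 / (0.55·0.2661 + 0.65·0.7339) ≈ 0.2348
After a stress test='pass': P(defective) = 0.55·0.2348 / (0.55·0.2348 + 0.65·0.7652) ≈ 0.2061
After an electrical test='fail': P(defective) = 0.65·0.2061 / (0.65·0.2061 + 0.15·0.7939) ≈ 0.5294

0.5294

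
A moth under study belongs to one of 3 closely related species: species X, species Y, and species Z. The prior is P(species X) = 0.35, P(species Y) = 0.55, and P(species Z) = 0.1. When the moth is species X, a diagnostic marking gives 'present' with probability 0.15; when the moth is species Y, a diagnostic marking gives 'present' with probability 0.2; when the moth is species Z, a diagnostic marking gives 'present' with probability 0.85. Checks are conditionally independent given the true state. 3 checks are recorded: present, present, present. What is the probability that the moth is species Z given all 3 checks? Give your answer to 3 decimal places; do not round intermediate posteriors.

0.917

After 'present': normaliser = 0.15·0.3500 + 0.2·0.5500 + 0.85·0.1000; P(species X) ≈ 0.2121, P(species Y) ≈ 0.4444, P(species Z) ≈ 0.3434
After 'present': normaliser = 0.15·0.2121 + 0.2·0.4444 + 0.85·0.3434; P(species X) ≈ 0.0771, P(species Y) ≈ 0.2154, P(species Z) ≈ 0.7075
After 'present': normaliser = 0.15·0.0771 + 0.2·0.2154 + 0.85·0.7075; P(species X) ≈ 0.0176, P(species Y) ≈ 0.0657, P(species Z) ≈ 0.9167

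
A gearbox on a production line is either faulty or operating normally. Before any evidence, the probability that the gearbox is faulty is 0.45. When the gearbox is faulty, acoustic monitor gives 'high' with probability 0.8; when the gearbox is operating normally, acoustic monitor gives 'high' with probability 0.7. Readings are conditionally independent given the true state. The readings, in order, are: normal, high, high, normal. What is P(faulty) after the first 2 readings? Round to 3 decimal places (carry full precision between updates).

After 'normal': P(faulty) = 0.2·0.4500 / (0.2·0.4500 + 0.3·0.5500) ≈ 0.3529
After 'high': P(faulty) = 0.8·0.3529 / (0.8·0.3529 + 0.7·0.6471) ≈ 0.3840

0.384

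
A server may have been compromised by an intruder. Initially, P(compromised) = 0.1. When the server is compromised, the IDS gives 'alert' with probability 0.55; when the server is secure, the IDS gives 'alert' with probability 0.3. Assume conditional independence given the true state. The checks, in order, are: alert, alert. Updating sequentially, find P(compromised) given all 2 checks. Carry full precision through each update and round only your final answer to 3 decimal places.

After 'alert': P(compromised) = 0.55·0.1000 / (0.55·0.1000 + 0.3·0.9000) ≈ 0.1692
After 'alert': P(compromised) = 0.55·0.1692 / (0.55·0.1692 + 0.3·0.8308) ≈ 0.2719

0.272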